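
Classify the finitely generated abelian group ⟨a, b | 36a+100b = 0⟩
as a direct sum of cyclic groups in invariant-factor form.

rank_ℚ(R)=1; free=2−1=1
SNF(R) diag = [4] → torsion [4]

Answer: M ≅ ℤ^1 ⊕ ℤ/4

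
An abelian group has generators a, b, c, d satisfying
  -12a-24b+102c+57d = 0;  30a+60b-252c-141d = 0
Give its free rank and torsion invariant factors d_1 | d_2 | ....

Answer: M ≅ ℤ^2 ⊕ ℤ/3 ⊕ ℤ/6

Derivation:
rank_ℚ(R)=2; free=4−2=2
SNF(R) diag = [3, 6] → torsion [3, 6]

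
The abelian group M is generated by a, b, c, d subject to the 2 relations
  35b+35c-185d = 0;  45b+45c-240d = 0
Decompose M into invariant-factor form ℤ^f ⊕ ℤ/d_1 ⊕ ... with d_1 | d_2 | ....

Answer: M ≅ ℤ^2 ⊕ ℤ/5 ⊕ ℤ/15

Derivation:
rank_ℚ(R)=2; free=4−2=2
SNF(R) diag = [5, 15] → torsion [5, 15]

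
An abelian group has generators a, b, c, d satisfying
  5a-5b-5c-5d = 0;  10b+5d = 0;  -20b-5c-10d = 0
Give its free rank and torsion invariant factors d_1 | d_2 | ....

Answer: M ≅ ℤ^1 ⊕ ℤ/5 ⊕ ℤ/5 ⊕ ℤ/5

Derivation:
rank_ℚ(R)=3; free=4−3=1
SNF(R) diag = [5, 5, 5] → torsion [5, 5, 5]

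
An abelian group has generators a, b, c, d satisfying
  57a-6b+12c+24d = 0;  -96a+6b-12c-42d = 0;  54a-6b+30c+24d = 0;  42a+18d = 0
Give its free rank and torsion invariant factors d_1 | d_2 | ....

rank_ℚ(R)=4; free=4−4=0
SNF(R) diag = [3, 6, 18, 18] → torsion [3, 6, 18, 18]

Answer: M ≅ ℤ/3 ⊕ ℤ/6 ⊕ ℤ/18 ⊕ ℤ/18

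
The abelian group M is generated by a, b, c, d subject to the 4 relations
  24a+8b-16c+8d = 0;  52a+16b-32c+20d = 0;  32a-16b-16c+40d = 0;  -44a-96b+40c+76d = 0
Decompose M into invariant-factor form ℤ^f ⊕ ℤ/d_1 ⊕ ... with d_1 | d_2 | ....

rank_ℚ(R)=4; free=4−4=0
SNF(R) diag = [4, 8, 8, 24] → torsion [4, 8, 8, 24]

Answer: M ≅ ℤ/4 ⊕ ℤ/8 ⊕ ℤ/8 ⊕ ℤ/24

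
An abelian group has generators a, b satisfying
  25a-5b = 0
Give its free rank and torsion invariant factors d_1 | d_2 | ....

rank_ℚ(R)=1; free=2−1=1
SNF(R) diag = [5] → torsion [5]

Answer: M ≅ ℤ^1 ⊕ ℤ/5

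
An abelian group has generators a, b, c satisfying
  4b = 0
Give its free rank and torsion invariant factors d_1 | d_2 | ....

Answer: M ≅ ℤ^2 ⊕ ℤ/4

Derivation:
rank_ℚ(R)=1; free=3−1=2
SNF(R) diag = [4] → torsion [4]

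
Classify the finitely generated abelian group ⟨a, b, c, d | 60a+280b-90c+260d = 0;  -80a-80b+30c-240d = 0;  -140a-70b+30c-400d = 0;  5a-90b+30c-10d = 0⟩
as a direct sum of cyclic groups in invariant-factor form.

Answer: M ≅ ℤ/5 ⊕ ℤ/10 ⊕ ℤ/30 ⊕ ℤ/60

Derivation:
rank_ℚ(R)=4; free=4−4=0
SNF(R) diag = [5, 10, 30, 60] → torsion [5, 10, 30, 60]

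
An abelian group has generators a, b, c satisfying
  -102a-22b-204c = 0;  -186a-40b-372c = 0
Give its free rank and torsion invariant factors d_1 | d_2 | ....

rank_ℚ(R)=2; free=3−2=1
SNF(R) diag = [2, 6] → torsion [2, 6]

Answer: M ≅ ℤ^1 ⊕ ℤ/2 ⊕ ℤ/6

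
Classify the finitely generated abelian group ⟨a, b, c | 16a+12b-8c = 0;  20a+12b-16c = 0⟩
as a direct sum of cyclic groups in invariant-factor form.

Answer: M ≅ ℤ^1 ⊕ ℤ/4 ⊕ ℤ/12

Derivation:
rank_ℚ(R)=2; free=3−2=1
SNF(R) diag = [4, 12] → torsion [4, 12]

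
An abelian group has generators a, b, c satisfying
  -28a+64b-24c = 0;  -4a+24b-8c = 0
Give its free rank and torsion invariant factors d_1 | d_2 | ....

rank_ℚ(R)=2; free=3−2=1
SNF(R) diag = [4, 8] → torsion [4, 8]

Answer: M ≅ ℤ^1 ⊕ ℤ/4 ⊕ ℤ/8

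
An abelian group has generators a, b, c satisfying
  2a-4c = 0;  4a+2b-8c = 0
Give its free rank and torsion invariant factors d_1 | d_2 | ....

Answer: M ≅ ℤ^1 ⊕ ℤ/2 ⊕ ℤ/2

Derivation:
rank_ℚ(R)=2; free=3−2=1
SNF(R) diag = [2, 2] → torsion [2, 2]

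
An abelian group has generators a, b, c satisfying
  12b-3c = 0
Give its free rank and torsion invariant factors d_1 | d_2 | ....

Answer: M ≅ ℤ^2 ⊕ ℤ/3

Derivation:
rank_ℚ(R)=1; free=3−1=2
SNF(R) diag = [3] → torsion [3]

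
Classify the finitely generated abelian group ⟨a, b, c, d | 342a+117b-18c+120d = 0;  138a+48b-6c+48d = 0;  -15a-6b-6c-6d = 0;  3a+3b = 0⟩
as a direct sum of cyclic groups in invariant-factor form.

Answer: M ≅ ℤ/3 ⊕ ℤ/3 ⊕ ℤ/6 ⊕ ℤ/18

Derivation:
rank_ℚ(R)=4; free=4−4=0
SNF(R) diag = [3, 3, 6, 18] → torsion [3, 3, 6, 18]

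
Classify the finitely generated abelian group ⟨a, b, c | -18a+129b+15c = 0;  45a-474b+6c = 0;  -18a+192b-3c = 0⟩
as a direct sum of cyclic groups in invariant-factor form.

Answer: M ≅ ℤ/3 ⊕ ℤ/9 ⊕ ℤ/9

Derivation:
rank_ℚ(R)=3; free=3−3=0
SNF(R) diag = [3, 9, 9] → torsion [3, 9, 9]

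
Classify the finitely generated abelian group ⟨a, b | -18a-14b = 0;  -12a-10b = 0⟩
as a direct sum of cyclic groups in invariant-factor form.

rank_ℚ(R)=2; free=2−2=0
SNF(R) diag = [2, 6] → torsion [2, 6]

Answer: M ≅ ℤ/2 ⊕ ℤ/6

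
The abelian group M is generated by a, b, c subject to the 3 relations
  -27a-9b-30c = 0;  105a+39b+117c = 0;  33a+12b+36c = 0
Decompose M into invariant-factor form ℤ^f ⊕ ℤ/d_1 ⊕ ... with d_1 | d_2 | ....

rank_ℚ(R)=3; free=3−3=0
SNF(R) diag = [3, 3, 9] → torsion [3, 3, 9]

Answer: M ≅ ℤ/3 ⊕ ℤ/3 ⊕ ℤ/9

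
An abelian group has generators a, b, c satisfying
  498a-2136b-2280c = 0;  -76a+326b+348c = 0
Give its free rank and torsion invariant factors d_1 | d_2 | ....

rank_ℚ(R)=2; free=3−2=1
SNF(R) diag = [2, 6] → torsion [2, 6]

Answer: M ≅ ℤ^1 ⊕ ℤ/2 ⊕ ℤ/6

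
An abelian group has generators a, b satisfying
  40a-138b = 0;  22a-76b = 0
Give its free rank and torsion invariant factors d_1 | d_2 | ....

Answer: M ≅ ℤ/2 ⊕ ℤ/2

Derivation:
rank_ℚ(R)=2; free=2−2=0
SNF(R) diag = [2, 2] → torsion [2, 2]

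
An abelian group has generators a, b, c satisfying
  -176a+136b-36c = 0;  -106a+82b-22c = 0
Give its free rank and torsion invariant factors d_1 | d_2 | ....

Answer: M ≅ ℤ^1 ⊕ ℤ/2 ⊕ ℤ/4

Derivation:
rank_ℚ(R)=2; free=3−2=1
SNF(R) diag = [2, 4] → torsion [2, 4]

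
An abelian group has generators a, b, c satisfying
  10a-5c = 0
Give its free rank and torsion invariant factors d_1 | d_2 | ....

Answer: M ≅ ℤ^2 ⊕ ℤ/5

Derivation:
rank_ℚ(R)=1; free=3−1=2
SNF(R) diag = [5] → torsion [5]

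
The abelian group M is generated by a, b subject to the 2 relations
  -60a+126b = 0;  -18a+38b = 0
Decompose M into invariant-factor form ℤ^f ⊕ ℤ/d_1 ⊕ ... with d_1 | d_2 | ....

Answer: M ≅ ℤ/2 ⊕ ℤ/6

Derivation:
rank_ℚ(R)=2; free=2−2=0
SNF(R) diag = [2, 6] → torsion [2, 6]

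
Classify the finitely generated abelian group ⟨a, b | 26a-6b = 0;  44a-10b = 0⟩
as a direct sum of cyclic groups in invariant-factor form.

rank_ℚ(R)=2; free=2−2=0
SNF(R) diag = [2, 2] → torsion [2, 2]

Answer: M ≅ ℤ/2 ⊕ ℤ/2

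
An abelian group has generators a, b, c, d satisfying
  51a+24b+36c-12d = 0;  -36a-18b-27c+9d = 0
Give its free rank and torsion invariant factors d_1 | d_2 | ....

Answer: M ≅ ℤ^2 ⊕ ℤ/3 ⊕ ℤ/9

Derivation:
rank_ℚ(R)=2; free=4−2=2
SNF(R) diag = [3, 9] → torsion [3, 9]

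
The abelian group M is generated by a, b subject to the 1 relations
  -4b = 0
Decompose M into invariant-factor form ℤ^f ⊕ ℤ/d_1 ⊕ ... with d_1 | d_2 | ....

rank_ℚ(R)=1; free=2−1=1
SNF(R) diag = [4] → torsion [4]

Answer: M ≅ ℤ^1 ⊕ ℤ/4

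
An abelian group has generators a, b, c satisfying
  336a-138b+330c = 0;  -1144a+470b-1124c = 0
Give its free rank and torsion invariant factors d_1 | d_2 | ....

Answer: M ≅ ℤ^1 ⊕ ℤ/2 ⊕ ℤ/6

Derivation:
rank_ℚ(R)=2; free=3−2=1
SNF(R) diag = [2, 6] → torsion [2, 6]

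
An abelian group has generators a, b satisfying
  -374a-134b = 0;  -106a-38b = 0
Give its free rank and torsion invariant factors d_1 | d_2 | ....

rank_ℚ(R)=2; free=2−2=0
SNF(R) diag = [2, 4] → torsion [2, 4]

Answer: M ≅ ℤ/2 ⊕ ℤ/4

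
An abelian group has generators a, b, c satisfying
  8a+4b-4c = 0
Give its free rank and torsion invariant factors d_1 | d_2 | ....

Answer: M ≅ ℤ^2 ⊕ ℤ/4

Derivation:
rank_ℚ(R)=1; free=3−1=2
SNF(R) diag = [4] → torsion [4]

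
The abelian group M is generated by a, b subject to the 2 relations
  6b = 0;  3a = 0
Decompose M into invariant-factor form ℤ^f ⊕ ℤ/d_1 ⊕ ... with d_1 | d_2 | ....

Answer: M ≅ ℤ/3 ⊕ ℤ/6

Derivation:
rank_ℚ(R)=2; free=2−2=0
SNF(R) diag = [3, 6] → torsion [3, 6]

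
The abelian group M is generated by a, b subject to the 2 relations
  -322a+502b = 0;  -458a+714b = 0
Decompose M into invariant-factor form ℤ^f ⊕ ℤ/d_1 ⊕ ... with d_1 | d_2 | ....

Answer: M ≅ ℤ/2 ⊕ ℤ/4

Derivation:
rank_ℚ(R)=2; free=2−2=0
SNF(R) diag = [2, 4] → torsion [2, 4]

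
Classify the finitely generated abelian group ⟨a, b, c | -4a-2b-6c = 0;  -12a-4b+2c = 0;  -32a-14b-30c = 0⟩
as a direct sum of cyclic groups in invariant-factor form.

rank_ℚ(R)=3; free=3−3=0
SNF(R) diag = [2, 2, 4] → torsion [2, 2, 4]

Answer: M ≅ ℤ/2 ⊕ ℤ/2 ⊕ ℤ/4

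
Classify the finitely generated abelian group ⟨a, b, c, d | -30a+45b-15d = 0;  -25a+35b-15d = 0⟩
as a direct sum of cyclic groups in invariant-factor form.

rank_ℚ(R)=2; free=4−2=2
SNF(R) diag = [5, 15] → torsion [5, 15]

Answer: M ≅ ℤ^2 ⊕ ℤ/5 ⊕ ℤ/15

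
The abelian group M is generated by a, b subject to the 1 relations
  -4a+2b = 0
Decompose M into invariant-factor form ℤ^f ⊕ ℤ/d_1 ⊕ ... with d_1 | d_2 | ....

Answer: M ≅ ℤ^1 ⊕ ℤ/2

Derivation:
rank_ℚ(R)=1; free=2−1=1
SNF(R) diag = [2] → torsion [2]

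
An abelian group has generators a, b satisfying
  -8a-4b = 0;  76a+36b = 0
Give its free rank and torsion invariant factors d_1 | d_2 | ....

rank_ℚ(R)=2; free=2−2=0
SNF(R) diag = [4, 4] → torsion [4, 4]

Answer: M ≅ ℤ/4 ⊕ ℤ/4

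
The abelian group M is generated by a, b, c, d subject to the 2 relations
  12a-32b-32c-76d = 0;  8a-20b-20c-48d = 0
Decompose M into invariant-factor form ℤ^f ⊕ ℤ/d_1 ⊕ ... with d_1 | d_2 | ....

Answer: M ≅ ℤ^2 ⊕ ℤ/4 ⊕ ℤ/4

Derivation:
rank_ℚ(R)=2; free=4−2=2
SNF(R) diag = [4, 4] → torsion [4, 4]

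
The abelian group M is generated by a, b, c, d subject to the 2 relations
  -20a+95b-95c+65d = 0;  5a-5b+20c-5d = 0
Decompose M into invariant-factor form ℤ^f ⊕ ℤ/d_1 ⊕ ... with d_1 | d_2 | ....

rank_ℚ(R)=2; free=4−2=2
SNF(R) diag = [5, 15] → torsion [5, 15]

Answer: M ≅ ℤ^2 ⊕ ℤ/5 ⊕ ℤ/15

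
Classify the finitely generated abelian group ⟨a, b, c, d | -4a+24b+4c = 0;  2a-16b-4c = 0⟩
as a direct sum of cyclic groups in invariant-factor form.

Answer: M ≅ ℤ^2 ⊕ ℤ/2 ⊕ ℤ/4

Derivation:
rank_ℚ(R)=2; free=4−2=2
SNF(R) diag = [2, 4] → torsion [2, 4]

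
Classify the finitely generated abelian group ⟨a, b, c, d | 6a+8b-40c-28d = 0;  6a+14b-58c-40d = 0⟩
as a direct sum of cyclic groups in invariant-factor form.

rank_ℚ(R)=2; free=4−2=2
SNF(R) diag = [2, 6] → torsion [2, 6]

Answer: M ≅ ℤ^2 ⊕ ℤ/2 ⊕ ℤ/6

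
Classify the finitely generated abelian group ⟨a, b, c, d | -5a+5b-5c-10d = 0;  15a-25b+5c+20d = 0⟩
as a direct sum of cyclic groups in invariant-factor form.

Answer: M ≅ ℤ^2 ⊕ ℤ/5 ⊕ ℤ/10

Derivation:
rank_ℚ(R)=2; free=4−2=2
SNF(R) diag = [5, 10] → torsion [5, 10]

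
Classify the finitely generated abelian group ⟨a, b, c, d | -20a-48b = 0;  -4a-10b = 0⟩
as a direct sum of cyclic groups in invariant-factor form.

Answer: M ≅ ℤ^2 ⊕ ℤ/2 ⊕ ℤ/4

Derivation:
rank_ℚ(R)=2; free=4−2=2
SNF(R) diag = [2, 4] → torsion [2, 4]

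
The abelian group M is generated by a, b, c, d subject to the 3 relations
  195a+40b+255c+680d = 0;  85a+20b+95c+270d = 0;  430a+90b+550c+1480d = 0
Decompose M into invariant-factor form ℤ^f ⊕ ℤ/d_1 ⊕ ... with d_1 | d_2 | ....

rank_ℚ(R)=3; free=4−3=1
SNF(R) diag = [5, 10, 10] → torsion [5, 10, 10]

Answer: M ≅ ℤ^1 ⊕ ℤ/5 ⊕ ℤ/10 ⊕ ℤ/10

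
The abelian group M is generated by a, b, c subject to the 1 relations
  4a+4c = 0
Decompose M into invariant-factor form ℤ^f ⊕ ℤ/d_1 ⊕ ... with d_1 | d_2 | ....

Answer: M ≅ ℤ^2 ⊕ ℤ/4

Derivation:
rank_ℚ(R)=1; free=3−1=2
SNF(R) diag = [4] → torsion [4]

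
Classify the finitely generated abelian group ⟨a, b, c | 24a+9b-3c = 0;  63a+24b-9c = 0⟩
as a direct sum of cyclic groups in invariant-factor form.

Answer: M ≅ ℤ^1 ⊕ ℤ/3 ⊕ ℤ/3

Derivation:
rank_ℚ(R)=2; free=3−2=1
SNF(R) diag = [3, 3] → torsion [3, 3]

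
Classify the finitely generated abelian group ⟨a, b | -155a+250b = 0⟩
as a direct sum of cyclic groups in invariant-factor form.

rank_ℚ(R)=1; free=2−1=1
SNF(R) diag = [5] → torsion [5]

Answer: M ≅ ℤ^1 ⊕ ℤ/5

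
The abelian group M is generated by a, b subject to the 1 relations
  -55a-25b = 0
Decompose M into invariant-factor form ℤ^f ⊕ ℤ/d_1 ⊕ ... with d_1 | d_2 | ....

rank_ℚ(R)=1; free=2−1=1
SNF(R) diag = [5] → torsion [5]

Answer: M ≅ ℤ^1 ⊕ ℤ/5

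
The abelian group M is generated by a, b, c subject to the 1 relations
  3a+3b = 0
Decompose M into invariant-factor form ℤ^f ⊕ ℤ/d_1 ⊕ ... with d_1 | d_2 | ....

rank_ℚ(R)=1; free=3−1=2
SNF(R) diag = [3] → torsion [3]

Answer: M ≅ ℤ^2 ⊕ ℤ/3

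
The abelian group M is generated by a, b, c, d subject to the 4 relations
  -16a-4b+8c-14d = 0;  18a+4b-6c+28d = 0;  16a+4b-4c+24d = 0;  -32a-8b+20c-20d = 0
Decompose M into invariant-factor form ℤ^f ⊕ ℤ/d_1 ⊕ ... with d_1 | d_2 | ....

rank_ℚ(R)=4; free=4−4=0
SNF(R) diag = [2, 2, 4, 4] → torsion [2, 2, 4, 4]

Answer: M ≅ ℤ/2 ⊕ ℤ/2 ⊕ ℤ/4 ⊕ ℤ/4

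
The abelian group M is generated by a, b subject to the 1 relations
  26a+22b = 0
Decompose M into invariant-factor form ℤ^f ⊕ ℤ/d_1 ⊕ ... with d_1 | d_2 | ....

rank_ℚ(R)=1; free=2−1=1
SNF(R) diag = [2] → torsion [2]

Answer: M ≅ ℤ^1 ⊕ ℤ/2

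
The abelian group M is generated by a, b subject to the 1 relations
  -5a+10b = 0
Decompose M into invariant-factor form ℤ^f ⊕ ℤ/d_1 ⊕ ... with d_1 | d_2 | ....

Answer: M ≅ ℤ^1 ⊕ ℤ/5

Derivation:
rank_ℚ(R)=1; free=2−1=1
SNF(R) diag = [5] → torsion [5]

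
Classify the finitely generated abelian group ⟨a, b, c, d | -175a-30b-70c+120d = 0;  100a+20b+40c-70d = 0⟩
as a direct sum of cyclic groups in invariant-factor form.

rank_ℚ(R)=2; free=4−2=2
SNF(R) diag = [5, 10] → torsion [5, 10]

Answer: M ≅ ℤ^2 ⊕ ℤ/5 ⊕ ℤ/10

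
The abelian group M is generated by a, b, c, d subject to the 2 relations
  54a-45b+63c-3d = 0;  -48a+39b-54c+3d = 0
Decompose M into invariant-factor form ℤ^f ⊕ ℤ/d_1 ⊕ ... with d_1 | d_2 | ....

Answer: M ≅ ℤ^2 ⊕ ℤ/3 ⊕ ℤ/3

Derivation:
rank_ℚ(R)=2; free=4−2=2
SNF(R) diag = [3, 3] → torsion [3, 3]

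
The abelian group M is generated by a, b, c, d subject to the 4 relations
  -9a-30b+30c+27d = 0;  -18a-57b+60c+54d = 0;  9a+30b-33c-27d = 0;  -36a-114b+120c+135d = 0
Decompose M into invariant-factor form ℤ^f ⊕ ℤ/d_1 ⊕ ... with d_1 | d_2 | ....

Answer: M ≅ ℤ/3 ⊕ ℤ/3 ⊕ ℤ/9 ⊕ ℤ/27

Derivation:
rank_ℚ(R)=4; free=4−4=0
SNF(R) diag = [3, 3, 9, 27] → torsion [3, 3, 9, 27]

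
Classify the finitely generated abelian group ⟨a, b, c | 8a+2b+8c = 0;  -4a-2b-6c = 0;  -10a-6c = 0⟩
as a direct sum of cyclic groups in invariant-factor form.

Answer: M ≅ ℤ/2 ⊕ ℤ/2 ⊕ ℤ/2

Derivation:
rank_ℚ(R)=3; free=3−3=0
SNF(R) diag = [2, 2, 2] → torsion [2, 2, 2]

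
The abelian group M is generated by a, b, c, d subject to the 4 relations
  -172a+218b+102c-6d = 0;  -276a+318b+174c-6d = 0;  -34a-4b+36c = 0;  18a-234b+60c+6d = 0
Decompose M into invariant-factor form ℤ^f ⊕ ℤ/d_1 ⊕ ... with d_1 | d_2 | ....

rank_ℚ(R)=4; free=4−4=0
SNF(R) diag = [2, 6, 18, 36] → torsion [2, 6, 18, 36]

Answer: M ≅ ℤ/2 ⊕ ℤ/6 ⊕ ℤ/18 ⊕ ℤ/36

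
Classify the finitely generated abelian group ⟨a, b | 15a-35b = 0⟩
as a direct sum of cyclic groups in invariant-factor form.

rank_ℚ(R)=1; free=2−1=1
SNF(R) diag = [5] → torsion [5]

Answer: M ≅ ℤ^1 ⊕ ℤ/5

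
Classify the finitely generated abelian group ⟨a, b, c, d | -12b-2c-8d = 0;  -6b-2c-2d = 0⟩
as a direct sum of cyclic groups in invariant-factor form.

Answer: M ≅ ℤ^2 ⊕ ℤ/2 ⊕ ℤ/6

Derivation:
rank_ℚ(R)=2; free=4−2=2
SNF(R) diag = [2, 6] → torsion [2, 6]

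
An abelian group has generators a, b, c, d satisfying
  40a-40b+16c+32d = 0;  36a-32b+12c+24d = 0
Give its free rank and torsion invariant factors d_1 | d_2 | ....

Answer: M ≅ ℤ^2 ⊕ ℤ/4 ⊕ ℤ/8

Derivation:
rank_ℚ(R)=2; free=4−2=2
SNF(R) diag = [4, 8] → torsion [4, 8]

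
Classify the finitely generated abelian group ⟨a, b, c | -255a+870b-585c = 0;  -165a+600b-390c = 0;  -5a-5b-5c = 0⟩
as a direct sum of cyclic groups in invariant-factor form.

rank_ℚ(R)=3; free=3−3=0
SNF(R) diag = [5, 15, 45] → torsion [5, 15, 45]

Answer: M ≅ ℤ/5 ⊕ ℤ/15 ⊕ ℤ/45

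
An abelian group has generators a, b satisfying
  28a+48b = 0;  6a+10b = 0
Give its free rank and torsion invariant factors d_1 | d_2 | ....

Answer: M ≅ ℤ/2 ⊕ ℤ/4

Derivation:
rank_ℚ(R)=2; free=2−2=0
SNF(R) diag = [2, 4] → torsion [2, 4]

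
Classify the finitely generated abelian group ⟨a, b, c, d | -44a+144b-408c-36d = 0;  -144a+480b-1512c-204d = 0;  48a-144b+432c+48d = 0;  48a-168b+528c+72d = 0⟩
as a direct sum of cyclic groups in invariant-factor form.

rank_ℚ(R)=4; free=4−4=0
SNF(R) diag = [4, 12, 24, 48] → torsion [4, 12, 24, 48]

Answer: M ≅ ℤ/4 ⊕ ℤ/12 ⊕ ℤ/24 ⊕ ℤ/48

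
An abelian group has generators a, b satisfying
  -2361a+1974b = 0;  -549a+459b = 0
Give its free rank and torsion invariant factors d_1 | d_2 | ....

Answer: M ≅ ℤ/3 ⊕ ℤ/9

Derivation:
rank_ℚ(R)=2; free=2−2=0
SNF(R) diag = [3, 9] → torsion [3, 9]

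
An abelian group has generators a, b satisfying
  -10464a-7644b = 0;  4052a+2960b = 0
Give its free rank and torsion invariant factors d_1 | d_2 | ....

rank_ℚ(R)=2; free=2−2=0
SNF(R) diag = [4, 12] → torsion [4, 12]

Answer: M ≅ ℤ/4 ⊕ ℤ/12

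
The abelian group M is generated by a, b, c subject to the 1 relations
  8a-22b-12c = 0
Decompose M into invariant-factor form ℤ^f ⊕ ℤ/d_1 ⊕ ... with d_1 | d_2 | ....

rank_ℚ(R)=1; free=3−1=2
SNF(R) diag = [2] → torsion [2]

Answer: M ≅ ℤ^2 ⊕ ℤ/2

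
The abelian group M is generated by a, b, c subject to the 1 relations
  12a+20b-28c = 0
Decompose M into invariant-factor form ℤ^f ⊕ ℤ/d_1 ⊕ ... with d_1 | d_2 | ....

Answer: M ≅ ℤ^2 ⊕ ℤ/4

Derivation:
rank_ℚ(R)=1; free=3−1=2
SNF(R) diag = [4] → torsion [4]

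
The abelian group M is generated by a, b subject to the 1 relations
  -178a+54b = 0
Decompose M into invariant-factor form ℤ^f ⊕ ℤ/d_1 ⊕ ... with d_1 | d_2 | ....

rank_ℚ(R)=1; free=2−1=1
SNF(R) diag = [2] → torsion [2]

Answer: M ≅ ℤ^1 ⊕ ℤ/2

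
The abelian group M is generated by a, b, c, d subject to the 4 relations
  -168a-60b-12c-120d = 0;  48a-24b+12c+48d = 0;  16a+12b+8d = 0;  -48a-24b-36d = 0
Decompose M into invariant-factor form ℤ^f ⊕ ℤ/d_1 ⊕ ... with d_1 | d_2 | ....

rank_ℚ(R)=4; free=4−4=0
SNF(R) diag = [4, 12, 12, 24] → torsion [4, 12, 12, 24]

Answer: M ≅ ℤ/4 ⊕ ℤ/12 ⊕ ℤ/12 ⊕ ℤ/24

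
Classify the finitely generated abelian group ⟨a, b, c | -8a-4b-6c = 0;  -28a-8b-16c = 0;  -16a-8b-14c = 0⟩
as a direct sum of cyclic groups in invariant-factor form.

Answer: M ≅ ℤ/2 ⊕ ℤ/4 ⊕ ℤ/12

Derivation:
rank_ℚ(R)=3; free=3−3=0
SNF(R) diag = [2, 4, 12] → torsion [2, 4, 12]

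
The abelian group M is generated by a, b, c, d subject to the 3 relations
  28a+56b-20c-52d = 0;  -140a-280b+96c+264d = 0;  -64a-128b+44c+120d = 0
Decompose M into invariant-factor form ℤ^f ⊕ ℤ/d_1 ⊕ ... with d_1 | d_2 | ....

rank_ℚ(R)=3; free=4−3=1
SNF(R) diag = [4, 4, 4] → torsion [4, 4, 4]

Answer: M ≅ ℤ^1 ⊕ ℤ/4 ⊕ ℤ/4 ⊕ ℤ/4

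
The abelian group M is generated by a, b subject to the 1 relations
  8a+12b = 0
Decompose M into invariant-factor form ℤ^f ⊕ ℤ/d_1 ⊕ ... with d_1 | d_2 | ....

Answer: M ≅ ℤ^1 ⊕ ℤ/4

Derivation:
rank_ℚ(R)=1; free=2−1=1
SNF(R) diag = [4] → torsion [4]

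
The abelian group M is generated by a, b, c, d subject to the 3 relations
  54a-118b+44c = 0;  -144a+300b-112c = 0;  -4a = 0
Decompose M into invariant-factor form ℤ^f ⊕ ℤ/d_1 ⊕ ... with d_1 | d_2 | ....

Answer: M ≅ ℤ^1 ⊕ ℤ/2 ⊕ ℤ/4 ⊕ ℤ/8

Derivation:
rank_ℚ(R)=3; free=4−3=1
SNF(R) diag = [2, 4, 8] → torsion [2, 4, 8]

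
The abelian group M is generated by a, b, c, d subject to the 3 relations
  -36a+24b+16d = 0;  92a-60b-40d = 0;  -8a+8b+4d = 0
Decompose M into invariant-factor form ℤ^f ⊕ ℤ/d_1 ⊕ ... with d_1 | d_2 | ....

Answer: M ≅ ℤ^1 ⊕ ℤ/4 ⊕ ℤ/4 ⊕ ℤ/4

Derivation:
rank_ℚ(R)=3; free=4−3=1
SNF(R) diag = [4, 4, 4] → torsion [4, 4, 4]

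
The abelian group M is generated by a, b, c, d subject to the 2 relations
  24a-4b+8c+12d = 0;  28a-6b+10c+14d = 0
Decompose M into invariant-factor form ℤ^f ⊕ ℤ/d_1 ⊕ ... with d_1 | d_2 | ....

Answer: M ≅ ℤ^2 ⊕ ℤ/2 ⊕ ℤ/4

Derivation:
rank_ℚ(R)=2; free=4−2=2
SNF(R) diag = [2, 4] → torsion [2, 4]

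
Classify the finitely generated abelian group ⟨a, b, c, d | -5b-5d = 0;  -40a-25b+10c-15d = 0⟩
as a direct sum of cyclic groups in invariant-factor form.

Answer: M ≅ ℤ^2 ⊕ ℤ/5 ⊕ ℤ/10

Derivation:
rank_ℚ(R)=2; free=4−2=2
SNF(R) diag = [5, 10] → torsion [5, 10]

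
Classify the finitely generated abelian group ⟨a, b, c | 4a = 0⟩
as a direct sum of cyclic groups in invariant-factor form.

rank_ℚ(R)=1; free=3−1=2
SNF(R) diag = [4] → torsion [4]

Answer: M ≅ ℤ^2 ⊕ ℤ/4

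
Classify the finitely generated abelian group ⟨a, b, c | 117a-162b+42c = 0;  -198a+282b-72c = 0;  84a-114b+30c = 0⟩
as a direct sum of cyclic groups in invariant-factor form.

rank_ℚ(R)=3; free=3−3=0
SNF(R) diag = [3, 6, 6] → torsion [3, 6, 6]

Answer: M ≅ ℤ/3 ⊕ ℤ/6 ⊕ ℤ/6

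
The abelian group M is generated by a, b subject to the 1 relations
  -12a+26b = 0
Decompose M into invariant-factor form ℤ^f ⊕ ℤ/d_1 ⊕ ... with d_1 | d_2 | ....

rank_ℚ(R)=1; free=2−1=1
SNF(R) diag = [2] → torsion [2]

Answer: M ≅ ℤ^1 ⊕ ℤ/2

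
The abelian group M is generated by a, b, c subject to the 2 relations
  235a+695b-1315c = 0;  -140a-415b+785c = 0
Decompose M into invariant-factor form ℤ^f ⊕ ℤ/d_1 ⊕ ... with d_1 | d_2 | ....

Answer: M ≅ ℤ^1 ⊕ ℤ/5 ⊕ ℤ/15

Derivation:
rank_ℚ(R)=2; free=3−2=1
SNF(R) diag = [5, 15] → torsion [5, 15]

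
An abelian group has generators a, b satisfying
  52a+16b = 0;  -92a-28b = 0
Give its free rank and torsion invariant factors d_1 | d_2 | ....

Answer: M ≅ ℤ/4 ⊕ ℤ/4

Derivation:
rank_ℚ(R)=2; free=2−2=0
SNF(R) diag = [4, 4] → torsion [4, 4]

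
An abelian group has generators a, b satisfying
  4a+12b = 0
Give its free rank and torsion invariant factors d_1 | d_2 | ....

Answer: M ≅ ℤ^1 ⊕ ℤ/4

Derivation:
rank_ℚ(R)=1; free=2−1=1
SNF(R) diag = [4] → torsion [4]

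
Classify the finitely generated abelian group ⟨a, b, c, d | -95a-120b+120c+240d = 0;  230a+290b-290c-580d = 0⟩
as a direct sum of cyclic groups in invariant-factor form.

Answer: M ≅ ℤ^2 ⊕ ℤ/5 ⊕ ℤ/10

Derivation:
rank_ℚ(R)=2; free=4−2=2
SNF(R) diag = [5, 10] → torsion [5, 10]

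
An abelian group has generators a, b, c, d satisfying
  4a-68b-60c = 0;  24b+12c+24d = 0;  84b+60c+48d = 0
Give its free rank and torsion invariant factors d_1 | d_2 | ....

Answer: M ≅ ℤ^1 ⊕ ℤ/4 ⊕ ℤ/12 ⊕ ℤ/36

Derivation:
rank_ℚ(R)=3; free=4−3=1
SNF(R) diag = [4, 12, 36] → torsion [4, 12, 36]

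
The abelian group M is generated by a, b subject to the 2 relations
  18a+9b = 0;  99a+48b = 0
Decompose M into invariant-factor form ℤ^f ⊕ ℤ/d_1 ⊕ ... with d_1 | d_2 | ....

Answer: M ≅ ℤ/3 ⊕ ℤ/9

Derivation:
rank_ℚ(R)=2; free=2−2=0
SNF(R) diag = [3, 9] → torsion [3, 9]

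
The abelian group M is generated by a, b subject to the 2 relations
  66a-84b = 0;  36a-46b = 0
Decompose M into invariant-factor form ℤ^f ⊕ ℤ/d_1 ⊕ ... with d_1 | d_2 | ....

rank_ℚ(R)=2; free=2−2=0
SNF(R) diag = [2, 6] → torsion [2, 6]

Answer: M ≅ ℤ/2 ⊕ ℤ/6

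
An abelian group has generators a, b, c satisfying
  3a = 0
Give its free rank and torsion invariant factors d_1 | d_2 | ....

rank_ℚ(R)=1; free=3−1=2
SNF(R) diag = [3] → torsion [3]

Answer: M ≅ ℤ^2 ⊕ ℤ/3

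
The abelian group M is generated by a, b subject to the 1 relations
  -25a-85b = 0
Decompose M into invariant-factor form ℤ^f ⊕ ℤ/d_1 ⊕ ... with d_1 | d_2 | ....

Answer: M ≅ ℤ^1 ⊕ ℤ/5

Derivation:
rank_ℚ(R)=1; free=2−1=1
SNF(R) diag = [5] → torsion [5]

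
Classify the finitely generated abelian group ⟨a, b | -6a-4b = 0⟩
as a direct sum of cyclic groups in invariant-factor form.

rank_ℚ(R)=1; free=2−1=1
SNF(R) diag = [2] → torsion [2]

Answer: M ≅ ℤ^1 ⊕ ℤ/2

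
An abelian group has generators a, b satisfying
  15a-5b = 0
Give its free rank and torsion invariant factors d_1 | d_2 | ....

rank_ℚ(R)=1; free=2−1=1
SNF(R) diag = [5] → torsion [5]

Answer: M ≅ ℤ^1 ⊕ ℤ/5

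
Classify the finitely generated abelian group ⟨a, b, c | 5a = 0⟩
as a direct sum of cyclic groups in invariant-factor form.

rank_ℚ(R)=1; free=3−1=2
SNF(R) diag = [5] → torsion [5]

Answer: M ≅ ℤ^2 ⊕ ℤ/5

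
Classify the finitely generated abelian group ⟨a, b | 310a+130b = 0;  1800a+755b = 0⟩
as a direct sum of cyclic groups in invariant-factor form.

Answer: M ≅ ℤ/5 ⊕ ℤ/10

Derivation:
rank_ℚ(R)=2; free=2−2=0
SNF(R) diag = [5, 10] → torsion [5, 10]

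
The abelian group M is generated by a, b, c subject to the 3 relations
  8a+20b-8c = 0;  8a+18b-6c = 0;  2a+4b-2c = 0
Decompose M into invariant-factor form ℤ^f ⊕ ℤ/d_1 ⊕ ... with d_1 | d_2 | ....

rank_ℚ(R)=3; free=3−3=0
SNF(R) diag = [2, 2, 4] → torsion [2, 2, 4]

Answer: M ≅ ℤ/2 ⊕ ℤ/2 ⊕ ℤ/4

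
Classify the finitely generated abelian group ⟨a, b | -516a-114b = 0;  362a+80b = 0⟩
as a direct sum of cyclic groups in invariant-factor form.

rank_ℚ(R)=2; free=2−2=0
SNF(R) diag = [2, 6] → torsion [2, 6]

Answer: M ≅ ℤ/2 ⊕ ℤ/6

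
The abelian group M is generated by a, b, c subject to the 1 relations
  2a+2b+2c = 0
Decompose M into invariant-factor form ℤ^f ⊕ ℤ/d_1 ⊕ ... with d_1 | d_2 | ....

Answer: M ≅ ℤ^2 ⊕ ℤ/2

Derivation:
rank_ℚ(R)=1; free=3−1=2
SNF(R) diag = [2] → torsion [2]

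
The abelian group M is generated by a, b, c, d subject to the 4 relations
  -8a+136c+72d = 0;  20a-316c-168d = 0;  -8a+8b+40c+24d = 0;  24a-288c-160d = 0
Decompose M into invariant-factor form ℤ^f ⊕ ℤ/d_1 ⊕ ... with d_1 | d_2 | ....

rank_ℚ(R)=4; free=4−4=0
SNF(R) diag = [4, 8, 8, 24] → torsion [4, 8, 8, 24]

Answer: M ≅ ℤ/4 ⊕ ℤ/8 ⊕ ℤ/8 ⊕ ℤ/24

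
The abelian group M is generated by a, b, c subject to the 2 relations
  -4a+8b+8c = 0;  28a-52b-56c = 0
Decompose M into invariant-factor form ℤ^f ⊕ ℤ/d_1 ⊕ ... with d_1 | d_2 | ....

Answer: M ≅ ℤ^1 ⊕ ℤ/4 ⊕ ℤ/4

Derivation:
rank_ℚ(R)=2; free=3−2=1
SNF(R) diag = [4, 4] → torsion [4, 4]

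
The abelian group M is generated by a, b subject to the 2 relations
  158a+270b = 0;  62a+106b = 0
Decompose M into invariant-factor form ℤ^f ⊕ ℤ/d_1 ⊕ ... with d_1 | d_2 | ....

rank_ℚ(R)=2; free=2−2=0
SNF(R) diag = [2, 4] → torsion [2, 4]

Answer: M ≅ ℤ/2 ⊕ ℤ/4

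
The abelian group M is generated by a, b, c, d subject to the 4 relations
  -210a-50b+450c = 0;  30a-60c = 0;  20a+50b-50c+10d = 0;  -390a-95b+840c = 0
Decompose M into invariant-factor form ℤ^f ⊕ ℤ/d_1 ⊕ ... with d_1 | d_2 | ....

Answer: M ≅ ℤ/5 ⊕ ℤ/10 ⊕ ℤ/30 ⊕ ℤ/30

Derivation:
rank_ℚ(R)=4; free=4−4=0
SNF(R) diag = [5, 10, 30, 30] → torsion [5, 10, 30, 30]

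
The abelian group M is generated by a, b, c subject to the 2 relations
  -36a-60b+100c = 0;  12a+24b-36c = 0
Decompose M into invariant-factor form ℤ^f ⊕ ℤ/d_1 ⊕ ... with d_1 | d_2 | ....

rank_ℚ(R)=2; free=3−2=1
SNF(R) diag = [4, 12] → torsion [4, 12]

Answer: M ≅ ℤ^1 ⊕ ℤ/4 ⊕ ℤ/12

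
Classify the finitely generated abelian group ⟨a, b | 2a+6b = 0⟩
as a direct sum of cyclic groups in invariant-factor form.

rank_ℚ(R)=1; free=2−1=1
SNF(R) diag = [2] → torsion [2]

Answer: M ≅ ℤ^1 ⊕ ℤ/2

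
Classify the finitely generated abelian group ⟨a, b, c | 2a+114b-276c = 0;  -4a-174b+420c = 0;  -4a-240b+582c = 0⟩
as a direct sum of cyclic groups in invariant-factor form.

rank_ℚ(R)=3; free=3−3=0
SNF(R) diag = [2, 6, 6] → torsion [2, 6, 6]

Answer: M ≅ ℤ/2 ⊕ ℤ/6 ⊕ ℤ/6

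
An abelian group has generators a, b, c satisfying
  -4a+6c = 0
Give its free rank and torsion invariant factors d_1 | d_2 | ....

rank_ℚ(R)=1; free=3−1=2
SNF(R) diag = [2] → torsion [2]

Answer: M ≅ ℤ^2 ⊕ ℤ/2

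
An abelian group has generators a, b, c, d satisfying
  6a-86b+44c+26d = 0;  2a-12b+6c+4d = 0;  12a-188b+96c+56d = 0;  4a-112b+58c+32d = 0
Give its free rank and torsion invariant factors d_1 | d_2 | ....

rank_ℚ(R)=4; free=4−4=0
SNF(R) diag = [2, 2, 2, 4] → torsion [2, 2, 2, 4]

Answer: M ≅ ℤ/2 ⊕ ℤ/2 ⊕ ℤ/2 ⊕ ℤ/4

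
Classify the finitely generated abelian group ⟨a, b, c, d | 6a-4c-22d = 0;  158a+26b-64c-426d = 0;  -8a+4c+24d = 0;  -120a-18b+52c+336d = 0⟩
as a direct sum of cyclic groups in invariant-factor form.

rank_ℚ(R)=4; free=4−4=0
SNF(R) diag = [2, 2, 4, 4] → torsion [2, 2, 4, 4]

Answer: M ≅ ℤ/2 ⊕ ℤ/2 ⊕ ℤ/4 ⊕ ℤ/4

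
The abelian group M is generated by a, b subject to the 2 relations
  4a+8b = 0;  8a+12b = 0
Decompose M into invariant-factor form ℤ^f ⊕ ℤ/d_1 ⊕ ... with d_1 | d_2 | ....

rank_ℚ(R)=2; free=2−2=0
SNF(R) diag = [4, 4] → torsion [4, 4]

Answer: M ≅ ℤ/4 ⊕ ℤ/4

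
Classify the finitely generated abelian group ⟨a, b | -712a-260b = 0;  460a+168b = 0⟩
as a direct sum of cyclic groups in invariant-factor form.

Answer: M ≅ ℤ/4 ⊕ ℤ/4

Derivation:
rank_ℚ(R)=2; free=2−2=0
SNF(R) diag = [4, 4] → torsion [4, 4]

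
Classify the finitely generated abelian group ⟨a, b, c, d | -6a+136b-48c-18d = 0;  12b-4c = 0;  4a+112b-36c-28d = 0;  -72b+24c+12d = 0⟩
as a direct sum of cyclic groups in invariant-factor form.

Answer: M ≅ ℤ/2 ⊕ ℤ/4 ⊕ ℤ/4 ⊕ ℤ/12

Derivation:
rank_ℚ(R)=4; free=4−4=0
SNF(R) diag = [2, 4, 4, 12] → torsion [2, 4, 4, 12]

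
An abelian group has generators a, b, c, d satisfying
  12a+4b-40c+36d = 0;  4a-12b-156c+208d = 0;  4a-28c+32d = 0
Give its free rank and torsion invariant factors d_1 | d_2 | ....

Answer: M ≅ ℤ^1 ⊕ ℤ/4 ⊕ ℤ/4 ⊕ ℤ/4

Derivation:
rank_ℚ(R)=3; free=4−3=1
SNF(R) diag = [4, 4, 4] → torsion [4, 4, 4]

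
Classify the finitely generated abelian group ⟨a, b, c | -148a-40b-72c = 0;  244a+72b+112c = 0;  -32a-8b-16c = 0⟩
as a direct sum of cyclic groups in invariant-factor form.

rank_ℚ(R)=3; free=3−3=0
SNF(R) diag = [4, 8, 8] → torsion [4, 8, 8]

Answer: M ≅ ℤ/4 ⊕ ℤ/8 ⊕ ℤ/8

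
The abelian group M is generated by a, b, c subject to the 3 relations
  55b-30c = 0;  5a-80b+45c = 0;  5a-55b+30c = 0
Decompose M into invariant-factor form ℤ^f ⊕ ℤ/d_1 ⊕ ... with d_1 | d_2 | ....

rank_ℚ(R)=3; free=3−3=0
SNF(R) diag = [5, 5, 15] → torsion [5, 5, 15]

Answer: M ≅ ℤ/5 ⊕ ℤ/5 ⊕ ℤ/15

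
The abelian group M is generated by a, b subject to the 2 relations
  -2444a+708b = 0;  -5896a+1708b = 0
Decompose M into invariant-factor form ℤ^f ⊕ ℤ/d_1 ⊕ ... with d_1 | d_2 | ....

Answer: M ≅ ℤ/4 ⊕ ℤ/4

Derivation:
rank_ℚ(R)=2; free=2−2=0
SNF(R) diag = [4, 4] → torsion [4, 4]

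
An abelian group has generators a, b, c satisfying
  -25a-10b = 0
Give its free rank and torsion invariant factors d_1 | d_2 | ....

Answer: M ≅ ℤ^2 ⊕ ℤ/5

Derivation:
rank_ℚ(R)=1; free=3−1=2
SNF(R) diag = [5] → torsion [5]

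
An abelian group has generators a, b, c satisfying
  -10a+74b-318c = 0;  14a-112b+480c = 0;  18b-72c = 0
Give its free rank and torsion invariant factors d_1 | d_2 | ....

Answer: M ≅ ℤ/2 ⊕ ℤ/6 ⊕ ℤ/18

Derivation:
rank_ℚ(R)=3; free=3−3=0
SNF(R) diag = [2, 6, 18] → torsion [2, 6, 18]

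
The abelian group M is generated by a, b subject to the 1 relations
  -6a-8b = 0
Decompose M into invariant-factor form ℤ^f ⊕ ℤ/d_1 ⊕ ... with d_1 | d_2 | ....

rank_ℚ(R)=1; free=2−1=1
SNF(R) diag = [2] → torsion [2]

Answer: M ≅ ℤ^1 ⊕ ℤ/2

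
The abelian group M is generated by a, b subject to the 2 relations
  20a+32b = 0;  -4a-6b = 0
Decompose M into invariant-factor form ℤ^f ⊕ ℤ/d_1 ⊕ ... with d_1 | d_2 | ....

Answer: M ≅ ℤ/2 ⊕ ℤ/4

Derivation:
rank_ℚ(R)=2; free=2−2=0
SNF(R) diag = [2, 4] → torsion [2, 4]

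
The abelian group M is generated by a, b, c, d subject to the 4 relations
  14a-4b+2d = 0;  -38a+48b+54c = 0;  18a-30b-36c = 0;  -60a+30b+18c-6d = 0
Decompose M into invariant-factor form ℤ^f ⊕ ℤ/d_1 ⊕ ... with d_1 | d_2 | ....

rank_ℚ(R)=4; free=4−4=0
SNF(R) diag = [2, 2, 6, 18] → torsion [2, 2, 6, 18]

Answer: M ≅ ℤ/2 ⊕ ℤ/2 ⊕ ℤ/6 ⊕ ℤ/18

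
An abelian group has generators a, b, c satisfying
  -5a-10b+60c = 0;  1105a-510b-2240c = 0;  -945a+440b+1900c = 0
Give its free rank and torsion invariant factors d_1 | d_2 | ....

Answer: M ≅ ℤ/5 ⊕ ℤ/10 ⊕ ℤ/20

Derivation:
rank_ℚ(R)=3; free=3−3=0
SNF(R) diag = [5, 10, 20] → torsion [5, 10, 20]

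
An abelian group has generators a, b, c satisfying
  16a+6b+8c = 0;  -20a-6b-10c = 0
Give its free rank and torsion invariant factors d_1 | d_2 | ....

Answer: M ≅ ℤ^1 ⊕ ℤ/2 ⊕ ℤ/6

Derivation:
rank_ℚ(R)=2; free=3−2=1
SNF(R) diag = [2, 6] → torsion [2, 6]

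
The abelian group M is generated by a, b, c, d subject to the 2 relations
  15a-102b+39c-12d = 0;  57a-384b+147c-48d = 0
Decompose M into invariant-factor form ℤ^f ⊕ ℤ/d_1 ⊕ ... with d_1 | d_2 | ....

rank_ℚ(R)=2; free=4−2=2
SNF(R) diag = [3, 6] → torsion [3, 6]

Answer: M ≅ ℤ^2 ⊕ ℤ/3 ⊕ ℤ/6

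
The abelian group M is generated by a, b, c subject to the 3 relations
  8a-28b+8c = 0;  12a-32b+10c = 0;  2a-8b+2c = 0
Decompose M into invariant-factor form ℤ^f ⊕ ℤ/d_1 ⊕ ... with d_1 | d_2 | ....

Answer: M ≅ ℤ/2 ⊕ ℤ/2 ⊕ ℤ/4

Derivation:
rank_ℚ(R)=3; free=3−3=0
SNF(R) diag = [2, 2, 4] → torsion [2, 2, 4]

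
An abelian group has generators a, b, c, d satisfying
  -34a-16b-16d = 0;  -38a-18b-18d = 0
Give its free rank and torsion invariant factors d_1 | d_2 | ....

Answer: M ≅ ℤ^2 ⊕ ℤ/2 ⊕ ℤ/2

Derivation:
rank_ℚ(R)=2; free=4−2=2
SNF(R) diag = [2, 2] → torsion [2, 2]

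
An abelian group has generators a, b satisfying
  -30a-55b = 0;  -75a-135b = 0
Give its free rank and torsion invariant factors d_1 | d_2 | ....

rank_ℚ(R)=2; free=2−2=0
SNF(R) diag = [5, 15] → torsion [5, 15]

Answer: M ≅ ℤ/5 ⊕ ℤ/15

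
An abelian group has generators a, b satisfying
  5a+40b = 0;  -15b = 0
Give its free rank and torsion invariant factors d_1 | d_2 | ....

Answer: M ≅ ℤ/5 ⊕ ℤ/15

Derivation:
rank_ℚ(R)=2; free=2−2=0
SNF(R) diag = [5, 15] → torsion [5, 15]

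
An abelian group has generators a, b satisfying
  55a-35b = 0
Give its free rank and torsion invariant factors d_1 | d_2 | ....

rank_ℚ(R)=1; free=2−1=1
SNF(R) diag = [5] → torsion [5]

Answer: M ≅ ℤ^1 ⊕ ℤ/5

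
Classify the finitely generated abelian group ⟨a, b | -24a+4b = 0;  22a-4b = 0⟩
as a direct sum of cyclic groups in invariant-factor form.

rank_ℚ(R)=2; free=2−2=0
SNF(R) diag = [2, 4] → torsion [2, 4]

Answer: M ≅ ℤ/2 ⊕ ℤ/4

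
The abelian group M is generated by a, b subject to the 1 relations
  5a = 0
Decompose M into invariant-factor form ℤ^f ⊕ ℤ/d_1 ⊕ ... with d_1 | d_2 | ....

rank_ℚ(R)=1; free=2−1=1
SNF(R) diag = [5] → torsion [5]

Answer: M ≅ ℤ^1 ⊕ ℤ/5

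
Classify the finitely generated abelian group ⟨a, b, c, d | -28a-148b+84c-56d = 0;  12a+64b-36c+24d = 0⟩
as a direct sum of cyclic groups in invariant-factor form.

Answer: M ≅ ℤ^2 ⊕ ℤ/4 ⊕ ℤ/4

Derivation:
rank_ℚ(R)=2; free=4−2=2
SNF(R) diag = [4, 4] → torsion [4, 4]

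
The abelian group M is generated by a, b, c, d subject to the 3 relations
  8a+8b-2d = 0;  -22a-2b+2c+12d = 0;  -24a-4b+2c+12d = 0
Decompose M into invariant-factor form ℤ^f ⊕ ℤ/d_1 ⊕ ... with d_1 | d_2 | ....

Answer: M ≅ ℤ^1 ⊕ ℤ/2 ⊕ ℤ/2 ⊕ ℤ/2

Derivation:
rank_ℚ(R)=3; free=4−3=1
SNF(R) diag = [2, 2, 2] → torsion [2, 2, 2]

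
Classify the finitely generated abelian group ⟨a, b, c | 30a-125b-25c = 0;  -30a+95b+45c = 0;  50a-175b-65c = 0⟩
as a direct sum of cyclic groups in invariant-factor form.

rank_ℚ(R)=3; free=3−3=0
SNF(R) diag = [5, 10, 20] → torsion [5, 10, 20]

Answer: M ≅ ℤ/5 ⊕ ℤ/10 ⊕ ℤ/20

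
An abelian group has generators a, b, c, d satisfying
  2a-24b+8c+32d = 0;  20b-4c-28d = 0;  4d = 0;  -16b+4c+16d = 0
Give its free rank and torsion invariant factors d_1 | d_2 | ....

Answer: M ≅ ℤ/2 ⊕ ℤ/4 ⊕ ℤ/4 ⊕ ℤ/4

Derivation:
rank_ℚ(R)=4; free=4−4=0
SNF(R) diag = [2, 4, 4, 4] → torsion [2, 4, 4, 4]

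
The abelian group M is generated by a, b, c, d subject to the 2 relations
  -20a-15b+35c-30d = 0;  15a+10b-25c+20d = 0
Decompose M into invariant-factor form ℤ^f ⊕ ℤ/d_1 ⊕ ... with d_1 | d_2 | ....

rank_ℚ(R)=2; free=4−2=2
SNF(R) diag = [5, 5] → torsion [5, 5]

Answer: M ≅ ℤ^2 ⊕ ℤ/5 ⊕ ℤ/5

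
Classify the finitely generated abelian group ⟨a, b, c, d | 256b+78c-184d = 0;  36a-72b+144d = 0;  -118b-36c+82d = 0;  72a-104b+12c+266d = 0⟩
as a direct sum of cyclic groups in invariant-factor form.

rank_ℚ(R)=4; free=4−4=0
SNF(R) diag = [2, 6, 18, 36] → torsion [2, 6, 18, 36]

Answer: M ≅ ℤ/2 ⊕ ℤ/6 ⊕ ℤ/18 ⊕ ℤ/36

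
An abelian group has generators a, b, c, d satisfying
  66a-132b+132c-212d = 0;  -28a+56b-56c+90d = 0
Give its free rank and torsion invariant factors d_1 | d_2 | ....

rank_ℚ(R)=2; free=4−2=2
SNF(R) diag = [2, 2] → torsion [2, 2]

Answer: M ≅ ℤ^2 ⊕ ℤ/2 ⊕ ℤ/2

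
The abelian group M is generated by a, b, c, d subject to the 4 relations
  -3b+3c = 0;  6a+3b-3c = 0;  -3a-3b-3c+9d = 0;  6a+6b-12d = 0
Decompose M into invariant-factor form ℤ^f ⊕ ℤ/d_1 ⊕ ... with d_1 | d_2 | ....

rank_ℚ(R)=4; free=4−4=0
SNF(R) diag = [3, 3, 6, 6] → torsion [3, 3, 6, 6]

Answer: M ≅ ℤ/3 ⊕ ℤ/3 ⊕ ℤ/6 ⊕ ℤ/6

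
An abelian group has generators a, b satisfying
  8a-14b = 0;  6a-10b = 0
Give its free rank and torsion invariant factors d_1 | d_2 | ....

Answer: M ≅ ℤ/2 ⊕ ℤ/2

Derivation:
rank_ℚ(R)=2; free=2−2=0
SNF(R) diag = [2, 2] → torsion [2, 2]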